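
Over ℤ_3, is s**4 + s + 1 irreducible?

No

Write h(s) = s**4 + s + 1.
Check for roots in ℤ_3: h(0) = 1; h(1) = 0 → root; h(2) = 1.
h(1) = 0, so (s − 1) divides h(s); h is reducible.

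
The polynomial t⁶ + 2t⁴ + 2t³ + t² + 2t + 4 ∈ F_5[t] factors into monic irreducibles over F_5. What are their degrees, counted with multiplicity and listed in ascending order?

2, 4

Write h(t) = t⁶ + 2t⁴ + 2t³ + t² + 2t + 4.
Roots in F_5: h(0) = 4; h(1) = 2; h(2) = 4; h(3) = 4; h(4) = 4.
Complete factorization: h(t) = (t² + 2t + 3)·(t⁴ + 3t³ + 3t² + 2t + 3).
Factor degrees with multiplicity: 2 + 4 = 6.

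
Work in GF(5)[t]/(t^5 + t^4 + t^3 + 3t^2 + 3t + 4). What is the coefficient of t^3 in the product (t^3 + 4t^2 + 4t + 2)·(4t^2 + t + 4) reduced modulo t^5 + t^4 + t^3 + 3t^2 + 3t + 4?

0

Multiply in GF(5)[t]: (t^3 + 4t^2 + 4t + 2)·(4t^2 + t + 4) = 4t^5 + 2t^4 + 4t^3 + 3t^2 + 3t + 3.
Reduce using t^5 ≡ 4t^4 + 4t^3 + 2t^2 + 2t + 1 (mod t^5 + t^4 + t^3 + 3t^2 + 3t + 4).
Reduced: 3t^4 + t^2 + t + 2.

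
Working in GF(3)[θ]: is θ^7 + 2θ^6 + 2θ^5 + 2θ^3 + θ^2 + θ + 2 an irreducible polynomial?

Yes

Write m(θ) = θ^7 + 2θ^6 + 2θ^5 + 2θ^3 + θ^2 + θ + 2.
Check for roots in GF(3): m(0) = 2; m(1) = 2; m(2) = 2.
No roots, so no linear factors.
Monic irreducibles of degree 2 over GF(3): θ^2 + 1, θ^2 + θ + 2, θ^2 + 2θ + 2.
None of them divide m (all give nonzero remainder).
Degree-3 irreducible divisors: test the 8 monic irreducibles of degree 3 over GF(3).
None of them divide m (all give nonzero remainder).
No irreducible factor of degree ≤ 3 exists, so m is irreducible over GF(3).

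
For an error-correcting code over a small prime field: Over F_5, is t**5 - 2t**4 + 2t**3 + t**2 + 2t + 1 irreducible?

Write h(t) = t**5 - 2t**4 + 2t**3 + t**2 + 2t + 1.
Check for roots in F_5: h(0) = 1; h(1) = 0 → root; h(2) = 0 → root; h(3) = 1; h(4) = 0 → root.
h(1) = 0, so (t − 1) divides h(t); h is reducible.

No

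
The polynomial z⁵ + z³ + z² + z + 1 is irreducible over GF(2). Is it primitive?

Yes

Write f(z) = z⁵ + z³ + z² + z + 1.
|GF(2^5)^×| = 2^5 − 1 = 31. Prime factorization: 31 = 31.
f is primitive ⇔ z has order 31 in GF(2)[z]/(f), i.e. z^(31/q) ≠ 1 for each prime q | 31.
z^(1) mod f = z.
None equal 1, so z has full order 31; f is primitive.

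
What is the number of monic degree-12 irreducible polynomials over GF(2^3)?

5726600880

Gauss's count: N_{8}(12) = (1/12) Σ_{d|12} μ(12/d)·8^d.
Divisors of 12: 1, 2, 3, 4, 6, 12; μ(12/d) for each: 0, 1, 0, -1, -1, 1.
Σ = 8^2 − 8^4 − 8^6 + 8^12 = 68719210560.
N = 68719210560/12 = 5726600880.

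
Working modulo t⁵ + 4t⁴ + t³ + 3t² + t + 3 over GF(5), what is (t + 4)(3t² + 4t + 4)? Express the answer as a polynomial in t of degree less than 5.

3t^3 + t^2 + 1

Multiply in GF(5)[t]: (t + 4)·(3t² + 4t + 4) = 3t³ + t² + 1.
Reduced: 3t³ + t² + 1.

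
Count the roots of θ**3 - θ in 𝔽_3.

3

Write P(θ) = θ**3 - θ.
Evaluate at each of the 3 elements of 𝔽_3:
P(0) = 0 → root; P(1) = 0 → root; P(2) = 0 → root.
Roots: {0, 1, 2}.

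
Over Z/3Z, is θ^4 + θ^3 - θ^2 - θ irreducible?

No

Write m(θ) = θ^4 + θ^3 - θ^2 - θ.
Check for roots in Z/3Z: m(0) = 0 → root; m(1) = 0 → root; m(2) = 0 → root.
m(0) = 0, so (θ) divides m(θ); m is reducible.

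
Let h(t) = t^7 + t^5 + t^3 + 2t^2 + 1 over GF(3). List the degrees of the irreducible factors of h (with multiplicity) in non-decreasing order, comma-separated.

1, 1, 2, 3

Roots in GF(3): h(0) = 1; h(1) = 0 → root; h(2) = 0 → root.
Linear factors from roots: (t + 2), (t + 1).
Complete factorization: h(t) = (t + 1)·(t + 2)·(t^2 + t + 2)·(t^3 + 2t^2 + t + 1).
Factor degrees with multiplicity: 1 + 1 + 2 + 3 = 7.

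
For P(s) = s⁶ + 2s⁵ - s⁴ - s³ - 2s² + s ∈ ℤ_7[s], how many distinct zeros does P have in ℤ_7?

5

Evaluate at each of the 7 elements of ℤ_7:
P(0) = 0 → root; P(1) = 0 → root; P(2) = 0 → root; P(3) = 0 → root; P(4) = 0 → root; P(5) = 3; P(6) = 3.
Roots: {0, 1, 2, 3, 4}.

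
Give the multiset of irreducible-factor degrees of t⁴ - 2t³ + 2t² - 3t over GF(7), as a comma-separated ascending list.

1, 3

Write g(t) = t⁴ - 2t³ + 2t² - 3t.
Linear factors from roots: (t).
Complete factorization: g(t) = (t)·(t³ - 2t² + 2t - 3).
Factor degrees with multiplicity: 1 + 3 = 4.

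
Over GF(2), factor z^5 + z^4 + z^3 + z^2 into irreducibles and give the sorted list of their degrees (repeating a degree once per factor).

1, 1, 1, 1, 1

Write g(z) = z^5 + z^4 + z^3 + z^2.
Roots in GF(2): g(0) = 0 → root; g(1) = 0 → root.
Linear factors from roots: (z), (z + 1).
Complete factorization: g(z) = (z)^2·(z + 1)^3.
Factor degrees with multiplicity: 1 + 1 + 1 + 1 + 1 = 5.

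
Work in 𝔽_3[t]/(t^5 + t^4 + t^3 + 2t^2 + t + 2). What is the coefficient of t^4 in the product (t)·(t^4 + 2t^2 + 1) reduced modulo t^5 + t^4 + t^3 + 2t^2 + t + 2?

2

Multiply in 𝔽_3[t]: (t)·(t^4 + 2t^2 + 1) = t^5 + 2t^3 + t.
Reduce using t^5 ≡ 2t^4 + 2t^3 + t^2 + 2t + 1 (mod t^5 + t^4 + t^3 + 2t^2 + t + 2).
Reduced: 2t^4 + t^3 + t^2 + 1.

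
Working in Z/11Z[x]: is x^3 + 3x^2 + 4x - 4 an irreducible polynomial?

Yes

Write P(x) = x^3 + 3x^2 + 4x - 4.
Check each element of Z/11Z for a root: P(0)=7, P(1)=4, P(2)=2, P(3)=7, P(4)=3, P(5)=7, P(6)=3, P(7)=8, P(8)=6, P(9)=3, P(10)=5.
No roots. A degree-3 polynomial over a field with no linear factor is irreducible.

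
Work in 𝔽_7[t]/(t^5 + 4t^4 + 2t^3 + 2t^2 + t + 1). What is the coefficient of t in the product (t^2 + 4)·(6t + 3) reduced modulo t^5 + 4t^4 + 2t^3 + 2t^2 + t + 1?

Multiply in 𝔽_7[t]: (t^2 + 4)·(6t + 3) = 6t^3 + 3t^2 + 3t + 5.
Reduced: 6t^3 + 3t^2 + 3t + 5.

3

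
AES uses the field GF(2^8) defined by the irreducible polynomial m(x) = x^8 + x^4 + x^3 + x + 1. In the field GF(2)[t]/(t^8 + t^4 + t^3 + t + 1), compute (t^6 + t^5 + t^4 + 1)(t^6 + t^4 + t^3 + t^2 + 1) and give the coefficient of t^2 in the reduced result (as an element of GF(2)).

Multiply in GF(2)[t]: (t^6 + t^5 + t^4 + 1)·(t^6 + t^4 + t^3 + t^2 + 1) = t^12 + t^11 + t^8 + t^6 + t^5 + t^3 + t^2 + 1.
Reduce using t^8 ≡ t^4 + t^3 + t + 1 (mod t^8 + t^4 + t^3 + t + 1).
Reduced: t^2 + 1.

1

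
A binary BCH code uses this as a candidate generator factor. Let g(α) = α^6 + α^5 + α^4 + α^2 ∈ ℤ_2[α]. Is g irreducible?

No

Check for roots in ℤ_2: g(0) = 0 → root; g(1) = 0 → root.
g(0) = 0, so (α) divides g(α); g is reducible.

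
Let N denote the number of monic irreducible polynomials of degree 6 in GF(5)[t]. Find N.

The number of monic irreducibles of degree 6 over GF(5) is (1/6)·Σ_{d∣6} μ(6/d) 5^d.
Divisors of 6: 1, 2, 3, 6; μ(6/d) for each: 1, -1, -1, 1.
Σ = 5^1 − 5^2 − 5^3 + 5^6 = 15480.
N = 15480/6 = 2580.

2580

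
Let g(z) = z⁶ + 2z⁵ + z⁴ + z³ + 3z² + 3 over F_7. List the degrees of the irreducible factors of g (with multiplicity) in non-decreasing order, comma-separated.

6

Complete factorization: g(z) = (z⁶ + 2z⁵ + z⁴ + z³ + 3z² + 3).
Factor degrees with multiplicity: 6 = 6.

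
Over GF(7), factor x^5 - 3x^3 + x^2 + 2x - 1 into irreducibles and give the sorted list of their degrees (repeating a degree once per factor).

Write h(x) = x^5 - 3x^3 + x^2 + 2x - 1.
Linear factors from roots: (x - 1), (x + 1).
Complete factorization: h(x) = (x + 1)·(x - 1)^2·(x^2 + x - 1).
Factor degrees with multiplicity: 1 + 1 + 1 + 2 = 5.

1, 1, 1, 2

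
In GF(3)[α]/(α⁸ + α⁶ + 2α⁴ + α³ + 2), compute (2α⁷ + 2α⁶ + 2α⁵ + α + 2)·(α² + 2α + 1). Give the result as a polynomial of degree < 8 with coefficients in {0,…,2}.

Multiply in GF(3)[α]: (2α⁷ + 2α⁶ + 2α⁵ + α + 2)·(α² + 2α + 1) = 2α⁹ + 2α⁷ + 2α⁵ + α³ + α² + 2α + 2.
Reduce using α⁸ ≡ 2α⁶ + α⁴ + 2α³ + 1 (mod α⁸ + α⁶ + 2α⁴ + α³ + 2).
Reduced: α⁵ + α⁴ + α³ + α² + α + 2.

α^5 + α^4 + α^3 + α^2 + α + 2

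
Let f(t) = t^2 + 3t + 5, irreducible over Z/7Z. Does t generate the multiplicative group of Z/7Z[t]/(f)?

|GF(7^2)^×| = 7^2 − 1 = 48. Prime factorization: 48 = 2^4·3.
f is primitive ⇔ t has order 48 in GF(7)[t]/(f), i.e. t^(48/q) ≠ 1 for each prime q | 48.
t^(24) mod f = 6.
t^(16) mod f = 4.
None equal 1, so t has full order 48; f is primitive.

Yes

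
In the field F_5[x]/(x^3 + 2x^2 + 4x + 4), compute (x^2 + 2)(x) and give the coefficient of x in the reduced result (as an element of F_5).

3

Multiply in F_5[x]: (x^2 + 2)·(x) = x^3 + 2x.
Reduce using x^3 ≡ 3x^2 + x + 1 (mod x^3 + 2x^2 + 4x + 4).
Reduced: 3x^2 + 3x + 1.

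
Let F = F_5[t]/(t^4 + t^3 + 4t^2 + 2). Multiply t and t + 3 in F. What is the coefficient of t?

Multiply in F_5[t]: (t)·(t + 3) = t^2 + 3t.
Reduced: t^2 + 3t.

3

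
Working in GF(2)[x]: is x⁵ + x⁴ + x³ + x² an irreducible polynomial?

Write P(x) = x⁵ + x⁴ + x³ + x².
Check for roots in GF(2): P(0) = 0 → root; P(1) = 0 → root.
P(0) = 0, so (x) divides P(x); P is reducible.

No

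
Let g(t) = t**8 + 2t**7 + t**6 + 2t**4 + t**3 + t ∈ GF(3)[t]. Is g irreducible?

Check for roots in GF(3): g(0) = 0 → root; g(1) = 2; g(2) = 0 → root.
g(0) = 0, so (t) divides g(t); g is reducible.

No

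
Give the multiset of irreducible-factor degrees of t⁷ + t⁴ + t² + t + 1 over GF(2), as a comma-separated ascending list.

Write g(t) = t⁷ + t⁴ + t² + t + 1.
Roots in GF(2): g(0) = 1; g(1) = 1.
Complete factorization: g(t) = (t² + t + 1)^2·(t³ + t + 1).
Factor degrees with multiplicity: 2 + 2 + 3 = 7.

2, 2, 3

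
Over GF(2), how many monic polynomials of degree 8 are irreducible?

30

The number of monic irreducibles of degree 8 over GF(2) is (1/8)·Σ_{d∣8} μ(8/d) 2^d.
Divisors of 8: 1, 2, 4, 8; μ(8/d) for each: 0, 0, -1, 1.
Σ = − 2^4 + 2^8 = 240.
N = 240/8 = 30.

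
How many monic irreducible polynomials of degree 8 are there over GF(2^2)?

8160

The number of monic irreducibles of degree 8 over GF(4) is (1/8)·Σ_{d∣8} μ(8/d) 4^d.
Divisors of 8: 1, 2, 4, 8; μ(8/d) for each: 0, 0, -1, 1.
Σ = − 4^4 + 4^8 = 65280.
N = 65280/8 = 8160.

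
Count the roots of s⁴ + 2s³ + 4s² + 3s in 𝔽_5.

Write h(s) = s⁴ + 2s³ + 4s² + 3s.
Evaluate at each of the 5 elements of 𝔽_5:
h(0) = 0 → root; h(1) = 0 → root; h(2) = 4; h(3) = 0 → root; h(4) = 0 → root.
Roots: {0, 1, 3, 4}.

4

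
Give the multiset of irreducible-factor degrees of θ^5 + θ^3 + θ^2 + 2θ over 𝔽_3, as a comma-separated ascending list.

Write f(θ) = θ^5 + θ^3 + θ^2 + 2θ.
Roots in 𝔽_3: f(0) = 0 → root; f(1) = 2; f(2) = 0 → root.
Linear factors from roots: (θ), (θ + 1).
Complete factorization: f(θ) = (θ)·(θ + 1)·(θ^3 + 2θ^2 + 2θ + 2).
Factor degrees with multiplicity: 1 + 1 + 3 = 5.

1, 1, 3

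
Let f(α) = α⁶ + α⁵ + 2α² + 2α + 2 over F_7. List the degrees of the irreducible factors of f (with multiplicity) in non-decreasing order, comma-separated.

6

Complete factorization: f(α) = (α⁶ + α⁵ + 2α² + 2α + 2).
Factor degrees with multiplicity: 6 = 6.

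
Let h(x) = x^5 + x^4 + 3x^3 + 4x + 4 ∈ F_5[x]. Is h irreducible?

Yes

Check for roots in F_5: h(0) = 4; h(1) = 3; h(2) = 4; h(3) = 1; h(4) = 2.
No roots, so no linear factors.
Degree-2 irreducible divisors: test the 10 monic irreducibles of degree 2 over GF(5).
None of them divide h (all give nonzero remainder).
No irreducible factor of degree ≤ 2 exists, so h is irreducible over GF(5).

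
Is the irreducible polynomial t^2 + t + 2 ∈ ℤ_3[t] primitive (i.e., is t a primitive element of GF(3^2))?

Yes

Write f(t) = t^2 + t + 2.
|GF(3^2)^×| = 3^2 − 1 = 8. Prime factorization: 8 = 2^3.
f is primitive ⇔ t has order 8 in GF(3)[t]/(f), i.e. t^(8/q) ≠ 1 for each prime q | 8.
t^(4) mod f = 2.
None equal 1, so t has full order 8; f is primitive.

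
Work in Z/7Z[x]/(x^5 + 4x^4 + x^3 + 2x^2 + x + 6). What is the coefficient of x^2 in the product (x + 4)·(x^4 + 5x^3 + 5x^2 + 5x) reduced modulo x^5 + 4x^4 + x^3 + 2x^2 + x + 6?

2

Multiply in Z/7Z[x]: (x + 4)·(x^4 + 5x^3 + 5x^2 + 5x) = x^5 + 2x^4 + 4x^3 + 4x^2 + 6x.
Reduce using x^5 ≡ 3x^4 + 6x^3 + 5x^2 + 6x + 1 (mod x^5 + 4x^4 + x^3 + 2x^2 + x + 6).
Reduced: 5x^4 + 3x^3 + 2x^2 + 5x + 1.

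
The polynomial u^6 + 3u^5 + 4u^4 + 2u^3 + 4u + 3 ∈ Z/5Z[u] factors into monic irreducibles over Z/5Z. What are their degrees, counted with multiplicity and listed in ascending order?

6

Write f(u) = u^6 + 3u^5 + 4u^4 + 2u^3 + 4u + 3.
Roots in Z/5Z: f(0) = 3; f(1) = 2; f(2) = 1; f(3) = 1; f(4) = 4.
Complete factorization: f(u) = (u^6 + 3u^5 + 4u^4 + 2u^3 + 4u + 3).
Factor degrees with multiplicity: 6 = 6.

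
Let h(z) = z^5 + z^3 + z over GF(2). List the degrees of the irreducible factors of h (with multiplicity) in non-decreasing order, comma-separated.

1, 2, 2

Roots in GF(2): h(0) = 0 → root; h(1) = 1.
Linear factors from roots: (z).
Complete factorization: h(z) = (z)·(z^2 + z + 1)^2.
Factor degrees with multiplicity: 1 + 2 + 2 = 5.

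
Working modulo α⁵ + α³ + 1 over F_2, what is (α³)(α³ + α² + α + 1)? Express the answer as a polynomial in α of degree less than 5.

α + 1

Multiply in F_2[α]: (α³)·(α³ + α² + α + 1) = α⁶ + α⁵ + α⁴ + α³.
Reduce using α⁵ ≡ α³ + 1 (mod α⁵ + α³ + 1).
Reduced: α + 1.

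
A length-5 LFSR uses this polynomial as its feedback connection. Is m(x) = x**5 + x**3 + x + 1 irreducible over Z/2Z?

Check for roots in Z/2Z: m(0) = 1; m(1) = 0 → root.
m(1) = 0, so (x − 1) divides m(x); m is reducible.

No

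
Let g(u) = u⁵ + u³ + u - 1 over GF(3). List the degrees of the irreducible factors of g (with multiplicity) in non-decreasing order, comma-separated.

Roots in GF(3): g(0) = 2; g(1) = 2; g(2) = 2.
Complete factorization: g(u) = (u⁵ + u³ + u - 1).
Factor degrees with multiplicity: 5 = 5.

5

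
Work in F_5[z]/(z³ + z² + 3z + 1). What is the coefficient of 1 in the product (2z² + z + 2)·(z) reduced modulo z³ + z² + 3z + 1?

3

Multiply in F_5[z]: (2z² + z + 2)·(z) = 2z³ + z² + 2z.
Reduce using z³ ≡ 4z² + 2z + 4 (mod z³ + z² + 3z + 1).
Reduced: 4z² + z + 3.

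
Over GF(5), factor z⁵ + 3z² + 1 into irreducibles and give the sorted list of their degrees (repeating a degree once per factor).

1, 1, 3

Write g(z) = z⁵ + 3z² + 1.
Roots in GF(5): g(0) = 1; g(1) = 0 → root; g(2) = 0 → root; g(3) = 1; g(4) = 3.
Linear factors from roots: (z + 4), (z + 3).
Complete factorization: g(z) = (z + 3)·(z + 4)·(z³ + 3z² + 2z + 3).
Factor degrees with multiplicity: 1 + 1 + 3 = 5.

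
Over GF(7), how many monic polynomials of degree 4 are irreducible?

588

The number of monic irreducibles of degree 4 over GF(7) is (1/4)·Σ_{d∣4} μ(4/d) 7^d.
Divisors of 4: 1, 2, 4; μ(4/d) for each: 0, -1, 1.
Σ = − 7^2 + 7^4 = 2352.
N = 2352/4 = 588.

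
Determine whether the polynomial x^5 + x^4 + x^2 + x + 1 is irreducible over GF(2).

Write h(x) = x^5 + x^4 + x^2 + x + 1.
Check for roots in GF(2): h(0) = 1; h(1) = 1.
No roots, so no linear factors.
Monic irreducibles of degree 2 over GF(2): x^2 + x + 1.
None of them divide h (all give nonzero remainder).
No irreducible factor of degree ≤ 2 exists, so h is irreducible over GF(2).

Yes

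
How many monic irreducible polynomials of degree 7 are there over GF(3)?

The number of monic irreducibles of degree 7 over GF(3) is (1/7)·Σ_{d∣7} μ(7/d) 3^d.
Divisors of 7: 1, 7; μ(7/d) for each: -1, 1.
Σ = − 3^1 + 3^7 = 2184.
N = 2184/7 = 312.

312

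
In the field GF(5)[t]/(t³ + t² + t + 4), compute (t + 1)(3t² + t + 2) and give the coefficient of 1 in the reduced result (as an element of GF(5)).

0

Multiply in GF(5)[t]: (t + 1)·(3t² + t + 2) = 3t³ + 4t² + 3t + 2.
Reduce using t³ ≡ 4t² + 4t + 1 (mod t³ + t² + t + 4).
Reduced: t².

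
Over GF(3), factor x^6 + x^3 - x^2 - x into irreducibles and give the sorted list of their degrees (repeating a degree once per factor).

Write g(x) = x^6 + x^3 - x^2 - x.
Roots in GF(3): g(0) = 0 → root; g(1) = 0 → root; g(2) = 0 → root.
Linear factors from roots: (x), (x - 1), (x + 1).
Complete factorization: g(x) = (x)·(x + 1)·(x - 1)^2·(x^2 + x - 1).
Factor degrees with multiplicity: 1 + 1 + 1 + 1 + 2 = 6.

1, 1, 1, 1, 2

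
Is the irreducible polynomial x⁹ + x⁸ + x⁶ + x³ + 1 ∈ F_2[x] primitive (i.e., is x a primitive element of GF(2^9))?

Write f(x) = x⁹ + x⁸ + x⁶ + x³ + 1.
|GF(2^9)^×| = 2^9 − 1 = 511. Prime factorization: 511 = 7·73.
f is primitive ⇔ x has order 511 in GF(2)[x]/(f), i.e. x^(511/q) ≠ 1 for each prime q | 511.
x^(73) mod f = 1
x^(7) mod f = x⁷.
Since x^(73) = 1, the order of x divides 73 < 511; not primitive.

No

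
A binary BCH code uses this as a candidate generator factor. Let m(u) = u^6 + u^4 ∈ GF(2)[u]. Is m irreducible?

Check for roots in GF(2): m(0) = 0 → root; m(1) = 0 → root.
m(0) = 0, so (u) divides m(u); m is reducible.

No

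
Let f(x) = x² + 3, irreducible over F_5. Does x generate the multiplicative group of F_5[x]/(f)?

|GF(5^2)^×| = 5^2 − 1 = 24. Prime factorization: 24 = 2^3·3.
f is primitive ⇔ x has order 24 in GF(5)[x]/(f), i.e. x^(24/q) ≠ 1 for each prime q | 24.
x^(12) mod f = 4.
x^(8) mod f = 1
Since x^(8) = 1, the order of x divides 8 < 24; not primitive.

No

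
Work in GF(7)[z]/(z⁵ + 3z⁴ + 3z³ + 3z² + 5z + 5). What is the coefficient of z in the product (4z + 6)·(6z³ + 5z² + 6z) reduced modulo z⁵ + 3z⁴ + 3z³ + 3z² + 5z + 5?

1

Multiply in GF(7)[z]: (4z + 6)·(6z³ + 5z² + 6z) = 3z⁴ + 5z² + z.
Reduced: 3z⁴ + 5z² + z.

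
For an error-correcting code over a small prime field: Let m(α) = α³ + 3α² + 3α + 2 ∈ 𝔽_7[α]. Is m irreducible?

No

Check for roots in 𝔽_7: m(0) = 2; m(1) = 2; m(2) = 0 → root; m(3) = 2; m(4) = 0 → root; m(5) = 0 → root; m(6) = 1.
m(2) = 0, so (α − 2) divides m(α); m is reducible.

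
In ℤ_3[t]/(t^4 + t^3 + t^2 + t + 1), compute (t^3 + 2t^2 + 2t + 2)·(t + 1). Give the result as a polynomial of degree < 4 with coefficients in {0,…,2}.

Multiply in ℤ_3[t]: (t^3 + 2t^2 + 2t + 2)·(t + 1) = t^4 + t^2 + t + 2.
Reduce using t^4 ≡ 2t^3 + 2t^2 + 2t + 2 (mod t^4 + t^3 + t^2 + t + 1).
Reduced: 2t^3 + 1.

2t^3 + 1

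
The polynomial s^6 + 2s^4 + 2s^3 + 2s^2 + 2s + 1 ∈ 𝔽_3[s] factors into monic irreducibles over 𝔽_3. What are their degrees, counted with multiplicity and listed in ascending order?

2, 4

Write f(s) = s^6 + 2s^4 + 2s^3 + 2s^2 + 2s + 1.
Roots in 𝔽_3: f(0) = 1; f(1) = 1; f(2) = 2.
Complete factorization: f(s) = (s^2 + 1)·(s^4 + s^2 + 2s + 1).
Factor degrees with multiplicity: 2 + 4 = 6.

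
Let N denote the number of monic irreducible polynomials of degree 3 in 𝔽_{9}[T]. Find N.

x^(9^3) − x is the product of all monic irreducibles of degree dividing 3; Möbius inversion gives N = (1/3) Σ μ(3/d)·9^d.
Divisors of 3: 1, 3; μ(3/d) for each: -1, 1.
Σ = − 9^1 + 9^3 = 720.
N = 720/3 = 240.

240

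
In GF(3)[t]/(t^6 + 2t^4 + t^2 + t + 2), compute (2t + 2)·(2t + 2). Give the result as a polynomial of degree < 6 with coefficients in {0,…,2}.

Multiply in GF(3)[t]: (2t + 2)·(2t + 2) = t^2 + 2t + 1.
Reduced: t^2 + 2t + 1.

t^2 + 2t + 1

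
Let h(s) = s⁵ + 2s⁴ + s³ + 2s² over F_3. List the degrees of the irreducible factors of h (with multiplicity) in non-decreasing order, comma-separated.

1, 1, 1, 2

Roots in F_3: h(0) = 0 → root; h(1) = 0 → root; h(2) = 2.
Linear factors from roots: (s), (s + 2).
Complete factorization: h(s) = (s + 2)·(s)^2·(s² + 1).
Factor degrees with multiplicity: 1 + 1 + 1 + 2 = 5.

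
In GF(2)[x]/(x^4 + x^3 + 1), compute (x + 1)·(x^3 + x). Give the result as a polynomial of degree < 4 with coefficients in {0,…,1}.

x^2 + x + 1

Multiply in GF(2)[x]: (x + 1)·(x^3 + x) = x^4 + x^3 + x^2 + x.
Reduce using x^4 ≡ x^3 + 1 (mod x^4 + x^3 + 1).
Reduced: x^2 + x + 1.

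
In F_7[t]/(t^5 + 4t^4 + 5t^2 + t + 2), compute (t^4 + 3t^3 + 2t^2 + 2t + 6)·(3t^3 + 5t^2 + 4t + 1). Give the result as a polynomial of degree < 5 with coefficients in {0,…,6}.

2t^4 + 5t^3 + 3t^2 + 5t

Multiply in F_7[t]: (t^4 + 3t^3 + 2t^2 + 2t + 6)·(3t^3 + 5t^2 + 4t + 1) = 3t^7 + 4t^5 + t^4 + 4t^3 + 5t^2 + 5t + 6.
Reduce using t^5 ≡ 3t^4 + 2t^2 + 6t + 5 (mod t^5 + 4t^4 + 5t^2 + t + 2).
Reduced: 2t^4 + 5t^3 + 3t^2 + 5t.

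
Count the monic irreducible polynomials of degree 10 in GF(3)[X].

5880

Gauss's count: N_{3}(10) = (1/10) Σ_{d|10} μ(10/d)·3^d.
Divisors of 10: 1, 2, 5, 10; μ(10/d) for each: 1, -1, -1, 1.
Σ = 3^1 − 3^2 − 3^5 + 3^10 = 58800.
N = 58800/10 = 5880.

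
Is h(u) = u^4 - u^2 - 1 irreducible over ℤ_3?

Yes

Check for roots in ℤ_3: h(0) = 2; h(1) = 2; h(2) = 2.
No roots, so no linear factors.
Monic irreducibles of degree 2 over GF(3): u^2 + 1, u^2 + u - 1, u^2 - u - 1.
None of them divide h (all give nonzero remainder).
No irreducible factor of degree ≤ 2 exists, so h is irreducible over GF(3).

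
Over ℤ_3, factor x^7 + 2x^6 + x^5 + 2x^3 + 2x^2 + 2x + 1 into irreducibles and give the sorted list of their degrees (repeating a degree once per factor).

Write g(x) = x^7 + 2x^6 + x^5 + 2x^3 + 2x^2 + 2x + 1.
Roots in ℤ_3: g(0) = 1; g(1) = 2; g(2) = 2.
Complete factorization: g(x) = (x^2 + 1)·(x^2 + x + 2)·(x^3 + x^2 + 2).
Factor degrees with multiplicity: 2 + 2 + 3 = 7.

2, 2, 3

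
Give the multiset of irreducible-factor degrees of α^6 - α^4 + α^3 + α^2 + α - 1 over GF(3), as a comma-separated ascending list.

6

Write g(α) = α^6 - α^4 + α^3 + α^2 + α - 1.
Roots in GF(3): g(0) = 2; g(1) = 2; g(2) = 1.
Complete factorization: g(α) = (α^6 - α^4 + α^3 + α^2 + α - 1).
Factor degrees with multiplicity: 6 = 6.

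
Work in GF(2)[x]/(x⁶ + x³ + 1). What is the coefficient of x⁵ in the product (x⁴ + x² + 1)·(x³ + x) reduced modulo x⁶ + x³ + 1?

Multiply in GF(2)[x]: (x⁴ + x² + 1)·(x³ + x) = x⁷ + x.
Reduce using x⁶ ≡ x³ + 1 (mod x⁶ + x³ + 1).
Reduced: x⁴.

0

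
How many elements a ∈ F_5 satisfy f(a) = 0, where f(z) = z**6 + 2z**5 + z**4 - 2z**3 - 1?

0

Evaluate at each of the 5 elements of F_5:
f(0) = 4; f(1) = 1; f(2) = 2; f(3) = 1; f(4) = 1.
No element is a root.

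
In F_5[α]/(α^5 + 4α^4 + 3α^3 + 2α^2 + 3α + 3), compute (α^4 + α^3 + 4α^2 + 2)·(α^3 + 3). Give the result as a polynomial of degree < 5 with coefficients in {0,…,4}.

Multiply in F_5[α]: (α^4 + α^3 + 4α^2 + 2)·(α^3 + 3) = α^7 + α^6 + 4α^5 + 3α^4 + 2α^2 + 1.
Reduce using α^5 ≡ α^4 + 2α^3 + 3α^2 + 2α + 2 (mod α^5 + 4α^4 + 3α^3 + 2α^2 + 3α + 3).
Reduced: 3α^4 + 4α^3 + 2α^2 + 2.

3α^4 + 4α^3 + 2α^2 + 2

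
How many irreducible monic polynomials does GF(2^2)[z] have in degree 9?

By the necklace-counting formula, N_4(9) = (1/9) Σ_{d|9} μ(9/d)·4^d.
Divisors of 9: 1, 3, 9; μ(9/d) for each: 0, -1, 1.
Σ = − 4^3 + 4^9 = 262080.
N = 262080/9 = 29120.

29120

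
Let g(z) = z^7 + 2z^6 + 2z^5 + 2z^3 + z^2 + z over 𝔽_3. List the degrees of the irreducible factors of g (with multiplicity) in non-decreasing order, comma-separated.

1, 1, 1, 2, 2

Roots in 𝔽_3: g(0) = 0 → root; g(1) = 0 → root; g(2) = 0 → root.
Linear factors from roots: (z), (z + 2), (z + 1).
Complete factorization: g(z) = (z)·(z + 1)·(z + 2)·(z^2 + 1)·(z^2 + 2z + 2).
Factor degrees with multiplicity: 1 + 1 + 1 + 2 + 2 = 7.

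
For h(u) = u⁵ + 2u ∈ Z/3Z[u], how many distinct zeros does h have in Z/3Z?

Evaluate at each of the 3 elements of Z/3Z:
h(0) = 0 → root; h(1) = 0 → root; h(2) = 0 → root.
Roots: {0, 1, 2}.

3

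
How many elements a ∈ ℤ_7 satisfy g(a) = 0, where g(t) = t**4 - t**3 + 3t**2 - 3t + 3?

Evaluate at each of the 7 elements of ℤ_7:
g(0) = 3; g(1) = 3; g(2) = 3; g(3) = 5; g(4) = 0 → root; g(5) = 3; g(6) = 4.
Roots: {4}.

1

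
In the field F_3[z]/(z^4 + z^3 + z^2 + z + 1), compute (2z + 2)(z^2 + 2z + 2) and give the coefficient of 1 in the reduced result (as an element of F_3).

1

Multiply in F_3[z]: (2z + 2)·(z^2 + 2z + 2) = 2z^3 + 2z + 1.
Reduced: 2z^3 + 2z + 1.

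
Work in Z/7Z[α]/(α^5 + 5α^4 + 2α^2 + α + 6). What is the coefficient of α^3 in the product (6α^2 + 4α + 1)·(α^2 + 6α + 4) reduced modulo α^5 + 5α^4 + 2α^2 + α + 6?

Multiply in Z/7Z[α]: (6α^2 + 4α + 1)·(α^2 + 6α + 4) = 6α^4 + 5α^3 + α + 4.
Reduced: 6α^4 + 5α^3 + α + 4.

5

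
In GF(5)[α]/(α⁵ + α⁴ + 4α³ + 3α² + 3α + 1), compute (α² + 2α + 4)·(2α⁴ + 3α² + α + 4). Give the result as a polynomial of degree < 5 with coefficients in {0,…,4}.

α^4 + 3α^3 + α^2 + 4α + 4

Multiply in GF(5)[α]: (α² + 2α + 4)·(2α⁴ + 3α² + α + 4) = 2α⁶ + 4α⁵ + α⁴ + 2α³ + 3α² + 2α + 1.
Reduce using α⁵ ≡ 4α⁴ + α³ + 2α² + 2α + 4 (mod α⁵ + α⁴ + 4α³ + 3α² + 3α + 1).
Reduced: α⁴ + 3α³ + α² + 4α + 4.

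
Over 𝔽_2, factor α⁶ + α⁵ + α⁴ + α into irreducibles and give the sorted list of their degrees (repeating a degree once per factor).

1, 1, 1, 3

Write f(α) = α⁶ + α⁵ + α⁴ + α.
Roots in 𝔽_2: f(0) = 0 → root; f(1) = 0 → root.
Linear factors from roots: (α), (α + 1).
Complete factorization: f(α) = (α)·(α + 1)^2·(α³ + α² + 1).
Factor degrees with multiplicity: 1 + 1 + 1 + 3 = 6.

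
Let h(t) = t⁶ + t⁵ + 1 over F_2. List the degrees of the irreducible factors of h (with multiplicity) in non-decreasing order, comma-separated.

6

Roots in F_2: h(0) = 1; h(1) = 1.
Complete factorization: h(t) = (t⁶ + t⁵ + 1).
Factor degrees with multiplicity: 6 = 6.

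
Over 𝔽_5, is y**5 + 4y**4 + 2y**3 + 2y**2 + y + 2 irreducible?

Write m(y) = y**5 + 4y**4 + 2y**3 + 2y**2 + y + 2.
Check for roots in 𝔽_5: m(0) = 2; m(1) = 2; m(2) = 4; m(3) = 4; m(4) = 4.
No roots, so no linear factors.
Degree-2 irreducible divisors: test the 10 monic irreducibles of degree 2 over GF(5).
None of them divide m (all give nonzero remainder).
No irreducible factor of degree ≤ 2 exists, so m is irreducible over GF(5).

Yes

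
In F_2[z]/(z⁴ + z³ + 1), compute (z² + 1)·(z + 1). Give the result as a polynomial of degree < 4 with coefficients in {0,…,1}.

z^3 + z^2 + z + 1

Multiply in F_2[z]: (z² + 1)·(z + 1) = z³ + z² + z + 1.
Reduced: z³ + z² + z + 1.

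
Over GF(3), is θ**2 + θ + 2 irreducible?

Write g(θ) = θ**2 + θ + 2.
Check for roots in GF(3): g(0) = 2; g(1) = 1; g(2) = 2.
No roots. A degree-2 polynomial over a field with no linear factor is irreducible.

Yes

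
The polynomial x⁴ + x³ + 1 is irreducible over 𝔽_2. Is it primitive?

Write f(x) = x⁴ + x³ + 1.
|GF(2^4)^×| = 2^4 − 1 = 15. Prime factorization: 15 = 3·5.
f is primitive ⇔ x has order 15 in GF(2)[x]/(f), i.e. x^(15/q) ≠ 1 for each prime q | 15.
x^(5) mod f = x³ + x + 1.
x^(3) mod f = x³.
None equal 1, so x has full order 15; f is primitive.

Yes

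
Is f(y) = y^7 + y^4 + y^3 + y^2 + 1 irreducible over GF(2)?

Check for roots in GF(2): f(0) = 1; f(1) = 1.
No roots, so no linear factors.
Monic irreducibles of degree 2 over GF(2): y^2 + y + 1.
None of them divide f (all give nonzero remainder).
Monic irreducibles of degree 3 over GF(2): y^3 + y + 1, y^3 + y^2 + 1.
None of them divide f (all give nonzero remainder).
No irreducible factor of degree ≤ 3 exists, so f is irreducible over GF(2).

Yes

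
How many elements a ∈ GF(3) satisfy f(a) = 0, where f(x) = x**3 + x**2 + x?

2

Evaluate at each of the 3 elements of GF(3):
f(0) = 0 → root; f(1) = 0 → root; f(2) = 2.
Roots: {0, 1}.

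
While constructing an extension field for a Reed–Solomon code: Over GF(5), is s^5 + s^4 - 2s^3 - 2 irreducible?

Write m(s) = s^5 + s^4 - 2s^3 - 2.
Check for roots in GF(5): m(0) = 3; m(1) = 3; m(2) = 0 → root; m(3) = 3; m(4) = 0 → root.
m(2) = 0, so (s − 2) divides m(s); m is reducible.

No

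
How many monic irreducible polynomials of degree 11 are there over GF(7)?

179756976

x^(7^11) − x is the product of all monic irreducibles of degree dividing 11; Möbius inversion gives N = (1/11) Σ μ(11/d)·7^d.
Divisors of 11: 1, 11; μ(11/d) for each: -1, 1.
Σ = − 7^1 + 7^11 = 1977326736.
N = 1977326736/11 = 179756976.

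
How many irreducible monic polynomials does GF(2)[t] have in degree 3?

By the necklace-counting formula, N_2(3) = (1/3) Σ_{d|3} μ(3/d)·2^d.
Divisors of 3: 1, 3; μ(3/d) for each: -1, 1.
Σ = − 2^1 + 2^3 = 6.
N = 6/3 = 2.

2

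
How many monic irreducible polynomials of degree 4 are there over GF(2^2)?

Gauss's count: N_{4}(4) = (1/4) Σ_{d|4} μ(4/d)·4^d.
Divisors of 4: 1, 2, 4; μ(4/d) for each: 0, -1, 1.
Σ = − 4^2 + 4^4 = 240.
N = 240/4 = 60.

60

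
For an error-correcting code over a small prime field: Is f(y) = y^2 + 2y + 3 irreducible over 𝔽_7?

Check for roots in 𝔽_7: f(0) = 3; f(1) = 6; f(2) = 4; f(3) = 4; f(4) = 6; f(5) = 3; f(6) = 2.
No roots. A degree-2 polynomial over a field with no linear factor is irreducible.

Yes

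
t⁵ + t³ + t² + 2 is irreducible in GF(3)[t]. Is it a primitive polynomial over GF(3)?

Write f(t) = t⁵ + t³ + t² + 2.
|GF(3^5)^×| = 3^5 − 1 = 242. Prime factorization: 242 = 2·11^2.
f is primitive ⇔ t has order 242 in GF(3)[t]/(f), i.e. t^(242/q) ≠ 1 for each prime q | 242.
t^(121) mod f = 1
t^(22) mod f = t⁴ + 2t² + 2t + 2.
Since t^(121) = 1, the order of t divides 121 < 242; not primitive.

No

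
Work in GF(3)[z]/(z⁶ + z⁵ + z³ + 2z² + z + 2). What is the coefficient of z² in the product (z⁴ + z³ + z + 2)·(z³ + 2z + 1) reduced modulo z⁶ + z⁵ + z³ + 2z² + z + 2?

1

Multiply in GF(3)[z]: (z⁴ + z³ + z + 2)·(z³ + 2z + 1) = z⁷ + z⁶ + 2z⁵ + z⁴ + 2z² + 2z + 2.
Reduce using z⁶ ≡ 2z⁵ + 2z³ + z² + 2z + 1 (mod z⁶ + z⁵ + z³ + 2z² + z + 2).
Reduced: 2z⁵ + z³ + z² + 2.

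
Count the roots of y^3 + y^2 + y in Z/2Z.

1

Write g(y) = y^3 + y^2 + y.
Evaluate at each of the 2 elements of Z/2Z:
g(0) = 0 → root; g(1) = 1.
Roots: {0}.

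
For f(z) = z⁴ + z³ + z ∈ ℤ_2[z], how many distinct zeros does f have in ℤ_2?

Evaluate at each of the 2 elements of ℤ_2:
f(0) = 0 → root; f(1) = 1.
Roots: {0}.

1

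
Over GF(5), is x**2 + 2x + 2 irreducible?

Write m(x) = x**2 + 2x + 2.
Check for roots in GF(5): m(0) = 2; m(1) = 0 → root; m(2) = 0 → root; m(3) = 2; m(4) = 1.
m(1) = 0, so (x − 1) divides m(x); m is reducible.

No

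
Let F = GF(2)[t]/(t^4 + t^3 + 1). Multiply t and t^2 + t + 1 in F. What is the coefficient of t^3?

1

Multiply in GF(2)[t]: (t)·(t^2 + t + 1) = t^3 + t^2 + t.
Reduced: t^3 + t^2 + t.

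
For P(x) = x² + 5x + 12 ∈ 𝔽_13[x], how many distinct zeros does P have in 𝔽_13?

Evaluate at each of the 13 elements of 𝔽_13:
P(0) = 12; P(1) = 5; P(2) = 0 → root; P(3) = 10; P(4) = 9; P(5) = 10; P(6) = 0 → root; P(7) = 5; P(8) = 12; P(9) = 8; P(10) = 6; P(11) = 6; P(12) = 8.
Roots: {2, 6}.

2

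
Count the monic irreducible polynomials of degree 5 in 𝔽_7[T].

By the necklace-counting formula, N_7(5) = (1/5) Σ_{d|5} μ(5/d)·7^d.
Divisors of 5: 1, 5; μ(5/d) for each: -1, 1.
Σ = − 7^1 + 7^5 = 16800.
N = 16800/5 = 3360.

3360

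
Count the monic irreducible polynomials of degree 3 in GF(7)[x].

112

By the necklace-counting formula, N_7(3) = (1/3) Σ_{d|3} μ(3/d)·7^d.
Divisors of 3: 1, 3; μ(3/d) for each: -1, 1.
Σ = − 7^1 + 7^3 = 336.
N = 336/3 = 112.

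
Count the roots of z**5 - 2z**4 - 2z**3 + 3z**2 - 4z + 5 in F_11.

Write f(z) = z**5 - 2z**4 - 2z**3 + 3z**2 - 4z + 5.
Evaluate at each of the 11 elements of F_11:
f(0) = 5; f(1) = 1; f(2) = 4; f(3) = 3; f(4) = 3; f(5) = 2; f(6) = 1; f(7) = 3; f(8) = 1; f(9) = 10; f(10) = 0 → root.
Roots: {10}.

1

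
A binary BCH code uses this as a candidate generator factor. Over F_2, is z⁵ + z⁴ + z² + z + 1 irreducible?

Yes

Write h(z) = z⁵ + z⁴ + z² + z + 1.
Check for roots in F_2: h(0) = 1; h(1) = 1.
No roots, so no linear factors.
Monic irreducibles of degree 2 over GF(2): z² + z + 1.
None of them divide h (all give nonzero remainder).
No irreducible factor of degree ≤ 2 exists, so h is irreducible over GF(2).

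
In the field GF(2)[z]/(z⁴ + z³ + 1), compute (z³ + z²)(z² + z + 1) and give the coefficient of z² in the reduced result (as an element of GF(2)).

Multiply in GF(2)[z]: (z³ + z²)·(z² + z + 1) = z⁵ + z².
Reduce using z⁴ ≡ z³ + 1 (mod z⁴ + z³ + 1).
Reduced: z³ + z² + z + 1.

1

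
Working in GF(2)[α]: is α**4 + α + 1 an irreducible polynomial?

Yes

Write f(α) = α**4 + α + 1.
Check for roots in GF(2): f(0) = 1; f(1) = 1.
No roots, so no linear factors.
Monic irreducibles of degree 2 over GF(2): α**2 + α + 1.
None of them divide f (all give nonzero remainder).
No irreducible factor of degree ≤ 2 exists, so f is irreducible over GF(2).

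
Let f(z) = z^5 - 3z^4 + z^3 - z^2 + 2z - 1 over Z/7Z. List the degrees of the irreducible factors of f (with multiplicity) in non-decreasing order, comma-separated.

5

Complete factorization: f(z) = (z^5 - 3z^4 + z^3 - z^2 + 2z - 1).
Factor degrees with multiplicity: 5 = 5.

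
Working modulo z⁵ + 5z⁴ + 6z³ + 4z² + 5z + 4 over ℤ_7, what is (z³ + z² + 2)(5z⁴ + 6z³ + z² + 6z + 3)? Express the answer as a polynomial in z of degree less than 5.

z^3 + z

Multiply in ℤ_7[z]: (z³ + z² + 2)·(5z⁴ + 6z³ + z² + 6z + 3) = 5z⁷ + 4z⁶ + 3z⁴ + 5z² + 5z + 6.
Reduce using z⁵ ≡ 2z⁴ + z³ + 3z² + 2z + 3 (mod z⁵ + 5z⁴ + 6z³ + 4z² + 5z + 4).
Reduced: z³ + z.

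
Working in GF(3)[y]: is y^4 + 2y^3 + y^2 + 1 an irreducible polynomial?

Yes

Write f(y) = y^4 + 2y^3 + y^2 + 1.
Check for roots in GF(3): f(0) = 1; f(1) = 2; f(2) = 1.
No roots, so no linear factors.
Monic irreducibles of degree 2 over GF(3): y^2 + 1, y^2 + y + 2, y^2 + 2y + 2.
None of them divide f (all give nonzero remainder).
No irreducible factor of degree ≤ 2 exists, so f is irreducible over GF(3).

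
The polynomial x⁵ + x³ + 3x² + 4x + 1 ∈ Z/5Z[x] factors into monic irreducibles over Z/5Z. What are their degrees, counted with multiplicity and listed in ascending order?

Write h(x) = x⁵ + x³ + 3x² + 4x + 1.
Roots in Z/5Z: h(0) = 1; h(1) = 0 → root; h(2) = 1; h(3) = 0 → root; h(4) = 3.
Linear factors from roots: (x + 4), (x + 2).
Complete factorization: h(x) = (x + 2)·(x + 4)·(x³ + 4x² + 4x + 2).
Factor degrees with multiplicity: 1 + 1 + 3 = 5.

1, 1, 3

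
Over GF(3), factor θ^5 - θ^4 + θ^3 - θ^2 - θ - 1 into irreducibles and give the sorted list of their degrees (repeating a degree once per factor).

5

Write h(θ) = θ^5 - θ^4 + θ^3 - θ^2 - θ - 1.
Roots in GF(3): h(0) = 2; h(1) = 1; h(2) = 2.
Complete factorization: h(θ) = (θ^5 - θ^4 + θ^3 - θ^2 - θ - 1).
Factor degrees with multiplicity: 5 = 5.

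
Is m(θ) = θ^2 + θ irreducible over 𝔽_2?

Check for roots in 𝔽_2: m(0) = 0 → root; m(1) = 0 → root.
m(0) = 0, so (θ) divides m(θ); m is reducible.

No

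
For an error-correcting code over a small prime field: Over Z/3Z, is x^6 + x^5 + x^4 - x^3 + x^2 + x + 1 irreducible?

No

Write P(x) = x^6 + x^5 + x^4 - x^3 + x^2 + x + 1.
Check for roots in Z/3Z: P(0) = 1; P(1) = 2; P(2) = 0 → root.
P(2) = 0, so (x − 2) divides P(x); P is reducible.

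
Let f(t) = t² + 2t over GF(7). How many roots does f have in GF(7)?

Evaluate at each of the 7 elements of GF(7):
f(0) = 0 → root; f(1) = 3; f(2) = 1; f(3) = 1; f(4) = 3; f(5) = 0 → root; f(6) = 6.
Roots: {0, 5}.

2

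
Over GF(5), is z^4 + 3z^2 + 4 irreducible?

No

Write f(z) = z^4 + 3z^2 + 4.
Check for roots in GF(5): f(0) = 4; f(1) = 3; f(2) = 2; f(3) = 2; f(4) = 3.
No roots, so no linear factors.
Degree-2 irreducible divisors: test the 10 monic irreducibles of degree 2 over GF(5).
z^2 + z + 2 divides f: f(z) = (z^2 + z + 2)·(z^2 + 4z + 2).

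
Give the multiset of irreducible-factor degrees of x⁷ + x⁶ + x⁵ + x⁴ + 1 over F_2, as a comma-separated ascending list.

7

Write f(x) = x⁷ + x⁶ + x⁵ + x⁴ + 1.
Roots in F_2: f(0) = 1; f(1) = 1.
Complete factorization: f(x) = (x⁷ + x⁶ + x⁵ + x⁴ + 1).
Factor degrees with multiplicity: 7 = 7.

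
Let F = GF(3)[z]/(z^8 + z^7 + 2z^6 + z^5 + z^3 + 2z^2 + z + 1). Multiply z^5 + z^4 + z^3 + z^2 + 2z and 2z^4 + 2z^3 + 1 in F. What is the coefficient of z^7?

Multiply in GF(3)[z]: (z^5 + z^4 + z^3 + z^2 + 2z)·(2z^4 + 2z^3 + 1) = 2z^9 + z^8 + z^7 + z^6 + z^5 + 2z^4 + z^3 + z^2 + 2z.
Reduce using z^8 ≡ 2z^7 + z^6 + 2z^5 + 2z^3 + z^2 + 2z + 2 (mod z^8 + z^7 + 2z^6 + z^5 + z^3 + 2z^2 + z + 1).
Reduced: z^7 + z^6 + 2z^5 + z^3 + z^2 + z + 1.

1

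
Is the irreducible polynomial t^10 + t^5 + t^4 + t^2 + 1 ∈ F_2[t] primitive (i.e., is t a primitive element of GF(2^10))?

Write f(t) = t^10 + t^5 + t^4 + t^2 + 1.
|GF(2^10)^×| = 2^10 − 1 = 1023. Prime factorization: 1023 = 3·11·31.
f is primitive ⇔ t has order 1023 in GF(2)[t]/(f), i.e. t^(1023/q) ≠ 1 for each prime q | 1023.
t^(341) mod f = t^5 + t^2.
t^(93) mod f = 1
t^(33) mod f = t^7 + t^4 + t^2.
Since t^(93) = 1, the order of t divides 93 < 1023; not primitive.

No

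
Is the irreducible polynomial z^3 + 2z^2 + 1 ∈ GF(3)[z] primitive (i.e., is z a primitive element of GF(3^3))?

Yes

Write f(z) = z^3 + 2z^2 + 1.
|GF(3^3)^×| = 3^3 − 1 = 26. Prime factorization: 26 = 2·13.
f is primitive ⇔ z has order 26 in GF(3)[z]/(f), i.e. z^(26/q) ≠ 1 for each prime q | 26.
z^(13) mod f = 2.
z^(2) mod f = z^2.
None equal 1, so z has full order 26; f is primitive.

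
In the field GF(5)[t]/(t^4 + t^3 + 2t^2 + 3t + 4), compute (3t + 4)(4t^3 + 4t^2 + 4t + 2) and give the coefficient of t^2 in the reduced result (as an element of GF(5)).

Multiply in GF(5)[t]: (3t + 4)·(4t^3 + 4t^2 + 4t + 2) = 2t^4 + 3t^3 + 3t^2 + 2t + 3.
Reduce using t^4 ≡ 4t^3 + 3t^2 + 2t + 1 (mod t^4 + t^3 + 2t^2 + 3t + 4).
Reduced: t^3 + 4t^2 + t.

4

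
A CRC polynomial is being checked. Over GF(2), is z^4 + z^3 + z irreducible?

No

Write m(z) = z^4 + z^3 + z.
Check for roots in GF(2): m(0) = 0 → root; m(1) = 1.
m(0) = 0, so (z) divides m(z); m is reducible.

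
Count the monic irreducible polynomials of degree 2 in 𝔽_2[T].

1

Gauss's count: N_{2}(2) = (1/2) Σ_{d|2} μ(2/d)·2^d.
Divisors of 2: 1, 2; μ(2/d) for each: -1, 1.
Σ = − 2^1 + 2^2 = 2.
N = 2/2 = 1.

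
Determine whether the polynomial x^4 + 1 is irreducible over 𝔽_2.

No

Write g(x) = x^4 + 1.
Check for roots in 𝔽_2: g(0) = 1; g(1) = 0 → root.
g(1) = 0, so (x − 1) divides g(x); g is reducible.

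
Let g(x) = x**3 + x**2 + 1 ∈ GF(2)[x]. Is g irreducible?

Yes

Check for roots in GF(2): g(0) = 1; g(1) = 1.
No roots. A degree-3 polynomial over a field with no linear factor is irreducible.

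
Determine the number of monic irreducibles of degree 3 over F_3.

8

The number of monic irreducibles of degree 3 over GF(3) is (1/3)·Σ_{d∣3} μ(3/d) 3^d.
Divisors of 3: 1, 3; μ(3/d) for each: -1, 1.
Σ = − 3^1 + 3^3 = 24.
N = 24/3 = 8.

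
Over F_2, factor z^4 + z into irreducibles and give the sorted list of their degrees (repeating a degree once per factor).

Write h(z) = z^4 + z.
Roots in F_2: h(0) = 0 → root; h(1) = 0 → root.
Linear factors from roots: (z), (z + 1).
Complete factorization: h(z) = (z)·(z + 1)·(z^2 + z + 1).
Factor degrees with multiplicity: 1 + 1 + 2 = 4.

1, 1, 2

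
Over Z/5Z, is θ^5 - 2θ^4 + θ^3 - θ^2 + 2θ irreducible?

Write g(θ) = θ^5 - 2θ^4 + θ^3 - θ^2 + 2θ.
Check for roots in Z/5Z: g(0) = 0 → root; g(1) = 1; g(2) = 3; g(3) = 0 → root; g(4) = 3.
g(0) = 0, so (θ) divides g(θ); g is reducible.

No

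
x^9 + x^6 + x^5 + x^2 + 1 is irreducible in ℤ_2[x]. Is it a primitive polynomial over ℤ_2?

Write f(x) = x^9 + x^6 + x^5 + x^2 + 1.
|GF(2^9)^×| = 2^9 − 1 = 511. Prime factorization: 511 = 7·73.
f is primitive ⇔ x has order 511 in GF(2)[x]/(f), i.e. x^(511/q) ≠ 1 for each prime q | 511.
x^(73) mod f = 1
x^(7) mod f = x^7.
Since x^(73) = 1, the order of x divides 73 < 511; not primitive.

No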